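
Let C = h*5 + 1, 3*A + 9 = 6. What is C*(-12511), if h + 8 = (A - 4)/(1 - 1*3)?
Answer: 663083/2 ≈ 3.3154e+5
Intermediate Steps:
A = -1 (A = -3 + (1/3)*6 = -3 + 2 = -1)
h = -11/2 (h = -8 + (-1 - 4)/(1 - 1*3) = -8 - 5/(1 - 3) = -8 - 5/(-2) = -8 - 5*(-1/2) = -8 + 5/2 = -11/2 ≈ -5.5000)
C = -53/2 (C = -11/2*5 + 1 = -55/2 + 1 = -53/2 ≈ -26.500)
C*(-12511) = -53/2*(-12511) = 663083/2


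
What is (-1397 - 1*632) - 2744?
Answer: -4773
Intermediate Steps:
(-1397 - 1*632) - 2744 = (-1397 - 632) - 2744 = -2029 - 2744 = -4773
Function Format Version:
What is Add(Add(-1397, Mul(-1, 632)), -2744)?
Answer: -4773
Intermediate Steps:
Add(Add(-1397, Mul(-1, 632)), -2744) = Add(Add(-1397, -632), -2744) = Add(-2029, -2744) = -4773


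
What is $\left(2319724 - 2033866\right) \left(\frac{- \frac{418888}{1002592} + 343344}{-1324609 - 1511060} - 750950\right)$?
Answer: $- \frac{179077749037459625235}{834219206} \approx -2.1467 \cdot 10^{11}$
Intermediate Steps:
$\left(2319724 - 2033866\right) \left(\frac{- \frac{418888}{1002592} + 343344}{-1324609 - 1511060} - 750950\right) = 285858 \left(\frac{\left(-418888\right) \frac{1}{1002592} + 343344}{-2835669} - 750950\right) = 285858 \left(\left(- \frac{52361}{125324} + 343344\right) \left(- \frac{1}{2835669}\right) - 750950\right) = 285858 \left(\frac{43029191095}{125324} \left(- \frac{1}{2835669}\right) - 750950\right) = 285858 \left(- \frac{606044945}{5005315236} - 750950\right) = 285858 \left(- \frac{3758742082519145}{5005315236}\right) = - \frac{179077749037459625235}{834219206}$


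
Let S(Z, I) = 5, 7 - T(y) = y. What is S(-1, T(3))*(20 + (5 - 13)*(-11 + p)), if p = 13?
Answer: 20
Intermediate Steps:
T(y) = 7 - y
S(-1, T(3))*(20 + (5 - 13)*(-11 + p)) = 5*(20 + (5 - 13)*(-11 + 13)) = 5*(20 - 8*2) = 5*(20 - 16) = 5*4 = 20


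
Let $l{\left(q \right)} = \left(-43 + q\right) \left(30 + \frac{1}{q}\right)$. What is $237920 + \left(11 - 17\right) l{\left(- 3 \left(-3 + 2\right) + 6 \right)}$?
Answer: $\frac{732188}{3} \approx 2.4406 \cdot 10^{5}$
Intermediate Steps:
$237920 + \left(11 - 17\right) l{\left(- 3 \left(-3 + 2\right) + 6 \right)} = 237920 + \left(11 - 17\right) \left(-1289 - \frac{43}{- 3 \left(-3 + 2\right) + 6} + 30 \left(- 3 \left(-3 + 2\right) + 6\right)\right) = 237920 - 6 \left(-1289 - \frac{43}{\left(-3\right) \left(-1\right) + 6} + 30 \left(\left(-3\right) \left(-1\right) + 6\right)\right) = 237920 - 6 \left(-1289 - \frac{43}{3 + 6} + 30 \left(3 + 6\right)\right) = 237920 - 6 \left(-1289 - \frac{43}{9} + 30 \cdot 9\right) = 237920 - 6 \left(-1289 - \frac{43}{9} + 270\right) = 237920 - - \frac{18428}{3} = 237920 + \frac{18428}{3} = \frac{732188}{3}$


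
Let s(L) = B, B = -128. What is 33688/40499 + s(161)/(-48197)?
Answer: 1628844408/1951930303 ≈ 0.83448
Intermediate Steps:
s(L) = -128
33688/40499 + s(161)/(-48197) = 33688/40499 - 128/(-48197) = 33688*(1/40499) - 128*(-1/48197) = 33688/40499 + 128/48197 = 1628844408/1951930303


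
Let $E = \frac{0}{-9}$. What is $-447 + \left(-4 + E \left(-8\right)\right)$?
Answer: $-451$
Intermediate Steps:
$E = 0$ ($E = 0 \left(- \frac{1}{9}\right) = 0$)
$-447 + \left(-4 + E \left(-8\right)\right) = -447 + \left(-4 + 0 \left(-8\right)\right) = -447 + \left(-4 + 0\right) = -447 - 4 = -451$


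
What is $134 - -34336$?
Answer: $34470$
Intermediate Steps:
$134 - -34336 = 134 + 34336 = 34470$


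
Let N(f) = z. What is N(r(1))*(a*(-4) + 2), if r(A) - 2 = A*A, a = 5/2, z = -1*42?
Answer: 336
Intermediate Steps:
z = -42
a = 5/2 (a = 5*(1/2) = 5/2 ≈ 2.5000)
r(A) = 2 + A**2 (r(A) = 2 + A*A = 2 + A**2)
N(f) = -42
N(r(1))*(a*(-4) + 2) = -42*((5/2)*(-4) + 2) = -42*(-10 + 2) = -42*(-8) = 336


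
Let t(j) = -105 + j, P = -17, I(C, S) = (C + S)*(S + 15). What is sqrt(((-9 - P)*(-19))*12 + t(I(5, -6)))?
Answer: I*sqrt(1938) ≈ 44.023*I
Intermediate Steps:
I(C, S) = (15 + S)*(C + S) (I(C, S) = (C + S)*(15 + S) = (15 + S)*(C + S))
sqrt(((-9 - P)*(-19))*12 + t(I(5, -6))) = sqrt(((-9 - 1*(-17))*(-19))*12 + (-105 + ((-6)**2 + 15*5 + 15*(-6) + 5*(-6)))) = sqrt(((-9 + 17)*(-19))*12 + (-105 + (36 + 75 - 90 - 30))) = sqrt((8*(-19))*12 + (-105 - 9)) = sqrt(-152*12 - 114) = sqrt(-1824 - 114) = sqrt(-1938) = I*sqrt(1938)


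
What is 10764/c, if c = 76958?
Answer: 234/1673 ≈ 0.13987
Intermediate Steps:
10764/c = 10764/76958 = 10764*(1/76958) = 234/1673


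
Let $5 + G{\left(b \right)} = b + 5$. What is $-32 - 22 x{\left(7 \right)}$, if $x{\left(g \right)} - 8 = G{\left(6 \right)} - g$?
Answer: $-186$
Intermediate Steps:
$G{\left(b \right)} = b$ ($G{\left(b \right)} = -5 + \left(b + 5\right) = -5 + \left(5 + b\right) = b$)
$x{\left(g \right)} = 14 - g$ ($x{\left(g \right)} = 8 - \left(-6 + g\right) = 14 - g$)
$-32 - 22 x{\left(7 \right)} = -32 - 22 \left(14 - 7\right) = -32 - 154 = -186$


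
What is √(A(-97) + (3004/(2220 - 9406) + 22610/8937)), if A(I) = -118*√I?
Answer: √(241951382240244 - 13518778368982662*I*√97)/10703547 ≈ 24.128 - 24.084*I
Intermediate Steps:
√(A(-97) + (3004/(2220 - 9406) + 22610/8937)) = √(-118*I*√97 + (3004/(2220 - 9406) + 22610/8937)) = √(-118*I*√97 + (3004/(-7186) + 22610*(1/8937))) = √(-118*I*√97 + (3004*(-1/7186) + 22610/8937)) = √(-118*I*√97 + (-1502/3593 + 22610/8937)) = √(-118*I*√97 + 67814356/32110641) = √(67814356/32110641 - 118*I*√97)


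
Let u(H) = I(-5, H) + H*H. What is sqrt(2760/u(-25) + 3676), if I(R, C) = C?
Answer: sqrt(92015)/5 ≈ 60.668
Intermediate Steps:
u(H) = H + H**2 (u(H) = H + H*H = H + H**2)
sqrt(2760/u(-25) + 3676) = sqrt(2760/((-25*(1 - 25))) + 3676) = sqrt(2760/((-25*(-24))) + 3676) = sqrt(2760/600 + 3676) = sqrt(2760*(1/600) + 3676) = sqrt(23/5 + 3676) = sqrt(18403/5) = sqrt(92015)/5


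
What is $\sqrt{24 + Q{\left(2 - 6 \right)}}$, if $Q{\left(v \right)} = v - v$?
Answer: $2 \sqrt{6} \approx 4.899$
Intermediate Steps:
$Q{\left(v \right)} = 0$
$\sqrt{24 + Q{\left(2 - 6 \right)}} = \sqrt{24 + 0} = \sqrt{24} = 2 \sqrt{6}$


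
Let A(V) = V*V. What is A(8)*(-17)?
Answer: -1088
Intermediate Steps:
A(V) = V**2
A(8)*(-17) = 8**2*(-17) = 64*(-17) = -1088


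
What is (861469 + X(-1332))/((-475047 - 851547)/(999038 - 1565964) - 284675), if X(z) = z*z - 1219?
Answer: -373387951731/40347083114 ≈ -9.2544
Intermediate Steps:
X(z) = -1219 + z**2 (X(z) = z**2 - 1219 = -1219 + z**2)
(861469 + X(-1332))/((-475047 - 851547)/(999038 - 1565964) - 284675) = (861469 + (-1219 + (-1332)**2))/((-475047 - 851547)/(999038 - 1565964) - 284675) = (861469 + (-1219 + 1774224))/(-1326594/(-566926) - 284675) = (861469 + 1773005)/(-1326594*(-1/566926) - 284675) = 2634474/(663297/283463 - 284675) = 2634474/(-80694166228/283463) = 2634474*(-283463/80694166228) = -373387951731/40347083114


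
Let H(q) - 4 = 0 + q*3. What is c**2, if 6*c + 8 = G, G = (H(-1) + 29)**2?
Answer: 198916/9 ≈ 22102.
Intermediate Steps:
H(q) = 4 + 3*q (H(q) = 4 + (0 + q*3) = 4 + (0 + 3*q) = 4 + 3*q)
G = 900 (G = ((4 + 3*(-1)) + 29)**2 = ((4 - 3) + 29)**2 = (1 + 29)**2 = 30**2 = 900)
c = 446/3 (c = -4/3 + (1/6)*900 = -4/3 + 150 = 446/3 ≈ 148.67)
c**2 = (446/3)**2 = 198916/9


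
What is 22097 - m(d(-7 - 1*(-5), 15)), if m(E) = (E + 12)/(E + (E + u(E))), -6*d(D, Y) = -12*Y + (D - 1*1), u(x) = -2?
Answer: 2607361/118 ≈ 22096.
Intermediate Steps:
d(D, Y) = ⅙ + 2*Y - D/6 (d(D, Y) = -(-12*Y + (D - 1*1))/6 = -(-12*Y + (D - 1))/6 = -(-12*Y + (-1 + D))/6 = -(-1 + D - 12*Y)/6 = ⅙ + 2*Y - D/6)
m(E) = (12 + E)/(-2 + 2*E) (m(E) = (E + 12)/(E + (E - 2)) = (12 + E)/(E + (-2 + E)) = (12 + E)/(-2 + 2*E))
22097 - m(d(-7 - 1*(-5), 15)) = 22097 - (12 + (⅙ + 2*15 - (-7 - 1*(-5))/6))/(2*(-1 + (⅙ + 2*15 - (-7 - 1*(-5))/6))) = 22097 - (12 + (⅙ + 30 - (-7 + 5)/6))/(2*(-1 + (⅙ + 30 - (-7 + 5)/6))) = 22097 - (12 + (⅙ + 30 - ⅙*(-2)))/(2*(-1 + (⅙ + 30 - ⅙*(-2)))) = 22097 - (12 + (⅙ + 30 + ⅓))/(2*(-1 + (⅙ + 30 + ⅓))) = 22097 - (12 + 61/2)/(2*(-1 + 61/2)) = 22097 - 85/(2*59/2*2) = 22097 - 2*85/(2*59*2) = 22097 - 1*85/118 = 22097 - 85/118 = 2607361/118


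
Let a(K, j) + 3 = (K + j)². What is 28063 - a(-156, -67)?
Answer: -21663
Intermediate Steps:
a(K, j) = -3 + (K + j)²
28063 - a(-156, -67) = 28063 - (-3 + (-156 - 67)²) = 28063 - (-3 + (-223)²) = 28063 - (-3 + 49729) = 28063 - 1*49726 = 28063 - 49726 = -21663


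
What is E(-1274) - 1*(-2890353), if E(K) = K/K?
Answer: 2890354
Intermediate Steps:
E(K) = 1
E(-1274) - 1*(-2890353) = 1 - 1*(-2890353) = 1 + 2890353 = 2890354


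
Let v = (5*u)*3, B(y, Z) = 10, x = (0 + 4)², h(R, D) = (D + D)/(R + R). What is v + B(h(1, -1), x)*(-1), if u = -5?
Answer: -85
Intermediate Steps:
h(R, D) = D/R (h(R, D) = (2*D)/((2*R)) = (2*D)*(1/(2*R)) = D/R)
x = 16 (x = 4² = 16)
v = -75 (v = (5*(-5))*3 = -25*3 = -75)
v + B(h(1, -1), x)*(-1) = -75 + 10*(-1) = -75 - 10 = -85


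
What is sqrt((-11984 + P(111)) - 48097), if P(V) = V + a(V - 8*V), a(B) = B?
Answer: I*sqrt(60747) ≈ 246.47*I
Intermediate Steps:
P(V) = -6*V (P(V) = V + (V - 8*V) = V - 7*V = -6*V)
sqrt((-11984 + P(111)) - 48097) = sqrt((-11984 - 6*111) - 48097) = sqrt((-11984 - 666) - 48097) = sqrt(-12650 - 48097) = sqrt(-60747) = I*sqrt(60747)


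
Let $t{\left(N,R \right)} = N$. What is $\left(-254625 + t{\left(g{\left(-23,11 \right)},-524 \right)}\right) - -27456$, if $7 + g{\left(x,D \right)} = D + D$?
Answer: $-227154$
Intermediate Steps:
$g{\left(x,D \right)} = -7 + 2 D$ ($g{\left(x,D \right)} = -7 + \left(D + D\right) = -7 + 2 D$)
$\left(-254625 + t{\left(g{\left(-23,11 \right)},-524 \right)}\right) - -27456 = \left(-254625 + \left(-7 + 2 \cdot 11\right)\right) - -27456 = \left(-254625 + \left(-7 + 22\right)\right) + 27456 = \left(-254625 + 15\right) + 27456 = -254610 + 27456 = -227154$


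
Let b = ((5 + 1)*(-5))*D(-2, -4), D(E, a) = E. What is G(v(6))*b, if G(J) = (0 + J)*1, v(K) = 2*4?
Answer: 480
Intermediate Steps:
b = 60 (b = ((5 + 1)*(-5))*(-2) = (6*(-5))*(-2) = -30*(-2) = 60)
v(K) = 8
G(J) = J (G(J) = J*1 = J)
G(v(6))*b = 8*60 = 480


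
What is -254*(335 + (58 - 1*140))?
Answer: -64262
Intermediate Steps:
-254*(335 + (58 - 1*140)) = -254*(335 + (58 - 140)) = -254*(335 - 82) = -254*253 = -64262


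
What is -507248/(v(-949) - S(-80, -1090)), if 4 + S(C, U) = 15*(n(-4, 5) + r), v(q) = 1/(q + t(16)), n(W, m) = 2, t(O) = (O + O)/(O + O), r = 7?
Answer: 480871104/124189 ≈ 3872.1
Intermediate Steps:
t(O) = 1 (t(O) = (2*O)/((2*O)) = (2*O)*(1/(2*O)) = 1)
v(q) = 1/(1 + q) (v(q) = 1/(q + 1) = 1/(1 + q))
S(C, U) = 131 (S(C, U) = -4 + 15*(2 + 7) = -4 + 15*9 = -4 + 135 = 131)
-507248/(v(-949) - S(-80, -1090)) = -507248/(1/(1 - 949) - 1*131) = -507248/(1/(-948) - 131) = -507248/(-1/948 - 131) = -507248/(-124189/948) = -507248*(-948/124189) = 480871104/124189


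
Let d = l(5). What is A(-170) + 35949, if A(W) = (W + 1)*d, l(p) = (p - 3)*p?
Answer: 34259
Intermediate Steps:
l(p) = p*(-3 + p) (l(p) = (-3 + p)*p = p*(-3 + p))
d = 10 (d = 5*(-3 + 5) = 5*2 = 10)
A(W) = 10 + 10*W (A(W) = (W + 1)*10 = (1 + W)*10 = 10 + 10*W)
A(-170) + 35949 = (10 + 10*(-170)) + 35949 = (10 - 1700) + 35949 = -1690 + 35949 = 34259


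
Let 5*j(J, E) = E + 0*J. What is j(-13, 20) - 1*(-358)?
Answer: 362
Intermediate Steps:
j(J, E) = E/5 (j(J, E) = (E + 0*J)/5 = (E + 0)/5 = E/5)
j(-13, 20) - 1*(-358) = (⅕)*20 - 1*(-358) = 4 + 358 = 362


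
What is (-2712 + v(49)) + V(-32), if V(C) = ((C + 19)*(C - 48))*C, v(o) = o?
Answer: -35943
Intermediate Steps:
V(C) = C*(-48 + C)*(19 + C) (V(C) = ((19 + C)*(-48 + C))*C = ((-48 + C)*(19 + C))*C = C*(-48 + C)*(19 + C))
(-2712 + v(49)) + V(-32) = (-2712 + 49) - 32*(-912 + (-32)**2 - 29*(-32)) = -2663 - 32*(-912 + 1024 + 928) = -2663 - 32*1040 = -2663 - 33280 = -35943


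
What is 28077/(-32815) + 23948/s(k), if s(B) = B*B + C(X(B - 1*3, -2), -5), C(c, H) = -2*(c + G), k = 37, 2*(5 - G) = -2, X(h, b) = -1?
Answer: 747696977/44595585 ≈ 16.766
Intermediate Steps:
G = 6 (G = 5 - ½*(-2) = 5 + 1 = 6)
C(c, H) = -12 - 2*c (C(c, H) = -2*(c + 6) = -2*(6 + c) = -12 - 2*c)
s(B) = -10 + B² (s(B) = B*B + (-12 - 2*(-1)) = B² + (-12 + 2) = B² - 10 = -10 + B²)
28077/(-32815) + 23948/s(k) = 28077/(-32815) + 23948/(-10 + 37²) = 28077*(-1/32815) + 23948/(-10 + 1369) = -28077/32815 + 23948/1359 = 747696977/44595585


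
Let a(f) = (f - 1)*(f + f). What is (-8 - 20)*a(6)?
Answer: -1680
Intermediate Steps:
a(f) = 2*f*(-1 + f) (a(f) = (-1 + f)*(2*f) = 2*f*(-1 + f))
(-8 - 20)*a(6) = (-8 - 20)*(2*6*(-1 + 6)) = -56*6*5 = -28*60 = -1680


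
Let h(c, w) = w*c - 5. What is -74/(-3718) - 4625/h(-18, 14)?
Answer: 8607384/477763 ≈ 18.016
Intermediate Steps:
h(c, w) = -5 + c*w (h(c, w) = c*w - 5 = -5 + c*w)
-74/(-3718) - 4625/h(-18, 14) = -74/(-3718) - 4625/(-5 - 18*14) = -74*(-1/3718) - 4625/(-5 - 252) = 37/1859 - 4625/(-257) = 37/1859 - 4625*(-1/257) = 37/1859 + 4625/257 = 8607384/477763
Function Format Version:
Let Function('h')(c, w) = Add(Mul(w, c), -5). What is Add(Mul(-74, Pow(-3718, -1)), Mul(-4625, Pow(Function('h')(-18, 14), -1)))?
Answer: Rational(8607384, 477763) ≈ 18.016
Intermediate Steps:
Function('h')(c, w) = Add(-5, Mul(c, w)) (Function('h')(c, w) = Add(Mul(c, w), -5) = Add(-5, Mul(c, w)))
Add(Mul(-74, Pow(-3718, -1)), Mul(-4625, Pow(Function('h')(-18, 14), -1))) = Add(Mul(-74, Pow(-3718, -1)), Mul(-4625, Pow(Add(-5, Mul(-18, 14)), -1))) = Add(Mul(-74, Rational(-1, 3718)), Mul(-4625, Pow(Add(-5, -252), -1))) = Add(Rational(37, 1859), Mul(-4625, Pow(-257, -1))) = Add(Rational(37, 1859), Mul(-4625, Rational(-1, 257))) = Add(Rational(37, 1859), Rational(4625, 257)) = Rational(8607384, 477763)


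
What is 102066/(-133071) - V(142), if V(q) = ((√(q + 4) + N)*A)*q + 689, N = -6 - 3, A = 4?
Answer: 196156989/44357 - 568*√146 ≈ -2440.9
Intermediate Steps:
N = -9
V(q) = 689 + q*(-36 + 4*√(4 + q)) (V(q) = ((√(q + 4) - 9)*4)*q + 689 = ((√(4 + q) - 9)*4)*q + 689 = ((-9 + √(4 + q))*4)*q + 689 = (-36 + 4*√(4 + q))*q + 689 = q*(-36 + 4*√(4 + q)) + 689 = 689 + q*(-36 + 4*√(4 + q)))
102066/(-133071) - V(142) = 102066/(-133071) - (689 - 36*142 + 4*142*√(4 + 142)) = 102066*(-1/133071) - (689 - 5112 + 4*142*√146) = -34022/44357 - (689 - 5112 + 568*√146) = -34022/44357 - (-4423 + 568*√146) = -34022/44357 + (4423 - 568*√146) = 196156989/44357 - 568*√146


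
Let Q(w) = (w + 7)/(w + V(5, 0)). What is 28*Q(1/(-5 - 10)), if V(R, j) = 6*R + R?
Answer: 728/131 ≈ 5.5573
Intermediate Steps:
V(R, j) = 7*R
Q(w) = (7 + w)/(35 + w) (Q(w) = (w + 7)/(w + 7*5) = (7 + w)/(w + 35) = (7 + w)/(35 + w))
28*Q(1/(-5 - 10)) = 28*((7 + 1/(-5 - 10))/(35 + 1/(-5 - 10))) = 28*((7 + 1/(-15))/(35 + 1/(-15))) = 28*((7 - 1/15)/(35 - 1/15)) = 28*((104/15)/(524/15)) = 28*((15/524)*(104/15)) = 28*(26/131) = 728/131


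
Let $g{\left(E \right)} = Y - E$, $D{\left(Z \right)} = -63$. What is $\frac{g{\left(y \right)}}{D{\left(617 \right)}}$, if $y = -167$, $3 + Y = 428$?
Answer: $- \frac{592}{63} \approx -9.3968$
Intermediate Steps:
$Y = 425$ ($Y = -3 + 428 = 425$)
$g{\left(E \right)} = 425 - E$
$\frac{g{\left(y \right)}}{D{\left(617 \right)}} = \frac{425 - -167}{-63} = \left(425 + 167\right) \left(- \frac{1}{63}\right) = 592 \left(- \frac{1}{63}\right) = - \frac{592}{63}$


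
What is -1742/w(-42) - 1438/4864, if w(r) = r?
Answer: 2103173/51072 ≈ 41.181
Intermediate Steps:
-1742/w(-42) - 1438/4864 = -1742/(-42) - 1438/4864 = -1742*(-1/42) - 1438*1/4864 = 871/21 - 719/2432 = 2103173/51072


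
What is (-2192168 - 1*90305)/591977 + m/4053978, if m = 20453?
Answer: -9240987622013/2399861734506 ≈ -3.8506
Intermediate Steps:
(-2192168 - 1*90305)/591977 + m/4053978 = (-2192168 - 1*90305)/591977 + 20453/4053978 = (-2192168 - 90305)*(1/591977) + 20453*(1/4053978) = -2282473*1/591977 + 20453/4053978 = -2282473/591977 + 20453/4053978 = -9240987622013/2399861734506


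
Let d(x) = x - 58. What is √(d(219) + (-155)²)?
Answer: √24186 ≈ 155.52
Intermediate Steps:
d(x) = -58 + x
√(d(219) + (-155)²) = √((-58 + 219) + (-155)²) = √(161 + 24025) = √24186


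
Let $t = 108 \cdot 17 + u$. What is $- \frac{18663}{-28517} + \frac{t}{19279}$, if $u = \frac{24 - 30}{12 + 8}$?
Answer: $\frac{4121526339}{5497792430} \approx 0.74967$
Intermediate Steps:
$u = - \frac{3}{10}$ ($u = - \frac{6}{20} = \left(-6\right) \frac{1}{20} = - \frac{3}{10} \approx -0.3$)
$t = \frac{18357}{10}$ ($t = 108 \cdot 17 - \frac{3}{10} = 1836 - \frac{3}{10} = \frac{18357}{10} \approx 1835.7$)
$- \frac{18663}{-28517} + \frac{t}{19279} = - \frac{18663}{-28517} + \frac{18357}{10 \cdot 19279} = \left(-18663\right) \left(- \frac{1}{28517}\right) + \frac{18357}{10} \cdot \frac{1}{19279} = \frac{18663}{28517} + \frac{18357}{192790} = \frac{4121526339}{5497792430}$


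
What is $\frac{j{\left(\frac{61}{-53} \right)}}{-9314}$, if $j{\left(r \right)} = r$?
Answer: $\frac{61}{493642} \approx 0.00012357$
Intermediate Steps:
$\frac{j{\left(\frac{61}{-53} \right)}}{-9314} = \frac{61 \frac{1}{-53}}{-9314} = 61 \left(- \frac{1}{53}\right) \left(- \frac{1}{9314}\right) = \left(- \frac{61}{53}\right) \left(- \frac{1}{9314}\right) = \frac{61}{493642}$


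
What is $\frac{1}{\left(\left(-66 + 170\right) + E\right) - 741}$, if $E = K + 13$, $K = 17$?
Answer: $- \frac{1}{607} \approx -0.0016474$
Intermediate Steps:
$E = 30$ ($E = 17 + 13 = 30$)
$\frac{1}{\left(\left(-66 + 170\right) + E\right) - 741} = \frac{1}{\left(\left(-66 + 170\right) + 30\right) - 741} = \frac{1}{\left(104 + 30\right) - 741} = \frac{1}{134 - 741} = \frac{1}{-607} = - \frac{1}{607}$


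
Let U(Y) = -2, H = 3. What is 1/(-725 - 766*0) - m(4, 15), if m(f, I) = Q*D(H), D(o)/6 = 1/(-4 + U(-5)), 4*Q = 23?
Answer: 16671/2900 ≈ 5.7486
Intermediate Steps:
Q = 23/4 (Q = (¼)*23 = 23/4 ≈ 5.7500)
D(o) = -1 (D(o) = 6/(-4 - 2) = 6/(-6) = 6*(-⅙) = -1)
m(f, I) = -23/4 (m(f, I) = (23/4)*(-1) = -23/4)
1/(-725 - 766*0) - m(4, 15) = 1/(-725 - 766*0) - 1*(-23/4) = 1/(-725 + 0) + 23/4 = 1/(-725) + 23/4 = -1/725 + 23/4 = 16671/2900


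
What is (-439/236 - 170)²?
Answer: 1645032481/55696 ≈ 29536.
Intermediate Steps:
(-439/236 - 170)² = (-40559/236)² = 1645032481/55696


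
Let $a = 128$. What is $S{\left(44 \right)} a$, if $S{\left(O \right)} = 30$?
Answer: $3840$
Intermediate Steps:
$S{\left(44 \right)} a = 30 \cdot 128 = 3840$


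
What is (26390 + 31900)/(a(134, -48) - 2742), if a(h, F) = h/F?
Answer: -279792/13175 ≈ -21.237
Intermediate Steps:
(26390 + 31900)/(a(134, -48) - 2742) = (26390 + 31900)/(134/(-48) - 2742) = 58290/(134*(-1/48) - 2742) = 58290/(-67/24 - 2742) = 58290/(-65875/24) = 58290*(-24/65875) = -279792/13175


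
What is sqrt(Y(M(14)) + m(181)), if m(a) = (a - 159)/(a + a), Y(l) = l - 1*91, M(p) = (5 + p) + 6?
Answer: I*sqrt(2160235)/181 ≈ 8.1203*I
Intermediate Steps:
M(p) = 11 + p
Y(l) = -91 + l (Y(l) = l - 91 = -91 + l)
m(a) = (-159 + a)/(2*a) (m(a) = (-159 + a)/((2*a)) = (-159 + a)*(1/(2*a)) = (-159 + a)/(2*a))
sqrt(Y(M(14)) + m(181)) = sqrt((-91 + (11 + 14)) + (1/2)*(-159 + 181)/181) = sqrt((-91 + 25) + (1/2)*(1/181)*22) = sqrt(-66 + 11/181) = sqrt(-11935/181) = I*sqrt(2160235)/181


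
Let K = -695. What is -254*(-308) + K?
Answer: 77537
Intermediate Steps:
-254*(-308) + K = -254*(-308) - 695 = 78232 - 695 = 77537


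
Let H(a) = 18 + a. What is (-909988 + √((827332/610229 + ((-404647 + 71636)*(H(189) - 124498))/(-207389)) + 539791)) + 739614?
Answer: -170374 + 11*√919027225540878251395910/18079254583 ≈ -1.6979e+5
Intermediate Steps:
(-909988 + √((827332/610229 + ((-404647 + 71636)*(H(189) - 124498))/(-207389)) + 539791)) + 739614 = (-909988 + √((827332/610229 + ((-404647 + 71636)*((18 + 189) - 124498))/(-207389)) + 539791)) + 739614 = (-909988 + √((827332*(1/610229) - 333011*(207 - 124498)*(-1/207389)) + 539791)) + 739614 = (-909988 + √((827332/610229 - 333011*(-124291)*(-1/207389)) + 539791)) + 739614 = (-909988 + √((827332/610229 + 41390270201*(-1/207389)) + 539791)) + 739614 = (-909988 + √((827332/610229 - 5912895743/29627) + 539791)) + 739614 = (-909988 + √(-3608195944989983/18079254583 + 539791)) + 739614 = (-909988 + √(6150822965622170/18079254583)) + 739614 = (-909988 + 11*√919027225540878251395910/18079254583) + 739614 = -170374 + 11*√919027225540878251395910/18079254583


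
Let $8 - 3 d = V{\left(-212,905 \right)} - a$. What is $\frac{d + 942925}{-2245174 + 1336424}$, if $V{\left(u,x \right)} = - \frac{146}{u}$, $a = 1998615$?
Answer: $- \frac{102340823}{57796500} \approx -1.7707$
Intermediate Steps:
$d = \frac{211853965}{318}$ ($d = \frac{8}{3} - \frac{- \frac{146}{-212} - 1998615}{3} = \frac{8}{3} - \frac{\left(-146\right) \left(- \frac{1}{212}\right) - 1998615}{3} = \frac{8}{3} - \frac{\frac{73}{106} - 1998615}{3} = \frac{8}{3} - - \frac{211853117}{318} = \frac{8}{3} + \frac{211853117}{318} = \frac{211853965}{318} \approx 6.6621 \cdot 10^{5}$)
$\frac{d + 942925}{-2245174 + 1336424} = \frac{\frac{211853965}{318} + 942925}{-2245174 + 1336424} = \frac{511704115}{318 \left(-908750\right)} = \frac{511704115}{318} \left(- \frac{1}{908750}\right) = - \frac{102340823}{57796500}$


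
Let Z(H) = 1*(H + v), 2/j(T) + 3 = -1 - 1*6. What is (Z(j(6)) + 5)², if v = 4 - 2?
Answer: 1156/25 ≈ 46.240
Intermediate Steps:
j(T) = -⅕ (j(T) = 2/(-3 + (-1 - 1*6)) = 2/(-3 + (-1 - 6)) = 2/(-3 - 7) = 2/(-10) = 2*(-⅒) = -⅕)
v = 2
Z(H) = 2 + H (Z(H) = 1*(H + 2) = 1*(2 + H) = 2 + H)
(Z(j(6)) + 5)² = ((2 - ⅕) + 5)² = (9/5 + 5)² = (34/5)² = 1156/25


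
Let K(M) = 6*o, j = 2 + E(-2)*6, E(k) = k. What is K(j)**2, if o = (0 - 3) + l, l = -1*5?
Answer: 2304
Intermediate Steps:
l = -5
o = -8 (o = (0 - 3) - 5 = -3 - 5 = -8)
j = -10 (j = 2 - 2*6 = 2 - 12 = -10)
K(M) = -48 (K(M) = 6*(-8) = -48)
K(j)**2 = (-48)**2 = 2304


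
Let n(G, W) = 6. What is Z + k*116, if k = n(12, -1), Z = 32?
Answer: 728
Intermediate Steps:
k = 6
Z + k*116 = 32 + 6*116 = 32 + 696 = 728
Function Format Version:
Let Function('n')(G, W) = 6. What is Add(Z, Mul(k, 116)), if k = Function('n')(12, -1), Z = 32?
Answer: 728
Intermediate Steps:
k = 6
Add(Z, Mul(k, 116)) = Add(32, Mul(6, 116)) = Add(32, 696) = 728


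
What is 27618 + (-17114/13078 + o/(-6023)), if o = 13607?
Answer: 1087577761362/39384397 ≈ 27614.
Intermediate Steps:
27618 + (-17114/13078 + o/(-6023)) = 27618 + (-17114/13078 + 13607/(-6023)) = 27618 + (-17114*1/13078 + 13607*(-1/6023)) = 27618 + (-8557/6539 - 13607/6023) = 27618 - 140514984/39384397 = 1087577761362/39384397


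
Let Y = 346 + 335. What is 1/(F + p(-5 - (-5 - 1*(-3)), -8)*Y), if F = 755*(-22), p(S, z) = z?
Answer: -1/22058 ≈ -4.5335e-5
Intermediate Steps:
Y = 681
F = -16610
1/(F + p(-5 - (-5 - 1*(-3)), -8)*Y) = 1/(-16610 - 8*681) = 1/(-16610 - 5448) = 1/(-22058) = -1/22058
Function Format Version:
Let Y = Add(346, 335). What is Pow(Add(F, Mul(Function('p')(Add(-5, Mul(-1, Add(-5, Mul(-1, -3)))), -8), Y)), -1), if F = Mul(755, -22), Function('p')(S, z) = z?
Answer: Rational(-1, 22058) ≈ -4.5335e-5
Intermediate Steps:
Y = 681
F = -16610
Pow(Add(F, Mul(Function('p')(Add(-5, Mul(-1, Add(-5, Mul(-1, -3)))), -8), Y)), -1) = Pow(Add(-16610, Mul(-8, 681)), -1) = Pow(Add(-16610, -5448), -1) = Pow(-22058, -1) = Rational(-1, 22058)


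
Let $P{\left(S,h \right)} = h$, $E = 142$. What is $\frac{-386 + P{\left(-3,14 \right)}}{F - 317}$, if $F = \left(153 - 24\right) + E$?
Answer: $\frac{186}{23} \approx 8.087$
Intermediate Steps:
$F = 271$ ($F = \left(153 - 24\right) + 142 = 129 + 142 = 271$)
$\frac{-386 + P{\left(-3,14 \right)}}{F - 317} = \frac{-386 + 14}{271 - 317} = - \frac{372}{-46} = \left(-372\right) \left(- \frac{1}{46}\right) = \frac{186}{23}$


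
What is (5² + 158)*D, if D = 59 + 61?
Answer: 21960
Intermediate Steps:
D = 120
(5² + 158)*D = (5² + 158)*120 = (25 + 158)*120 = 183*120 = 21960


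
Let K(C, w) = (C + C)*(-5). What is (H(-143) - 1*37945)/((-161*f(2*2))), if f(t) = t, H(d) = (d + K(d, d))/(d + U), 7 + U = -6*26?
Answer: 1290273/21896 ≈ 58.927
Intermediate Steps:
U = -163 (U = -7 - 6*26 = -7 - 156 = -163)
K(C, w) = -10*C (K(C, w) = (2*C)*(-5) = -10*C)
H(d) = -9*d/(-163 + d) (H(d) = (d - 10*d)/(d - 163) = (-9*d)/(-163 + d) = -9*d/(-163 + d))
(H(-143) - 1*37945)/((-161*f(2*2))) = (-9*(-143)/(-163 - 143) - 1*37945)/((-322*2)) = (-9*(-143)/(-306) - 37945)/((-161*4)) = (-9*(-143)*(-1/306) - 37945)/(-644) = (-143/34 - 37945)*(-1/644) = -1290273/34*(-1/644) = 1290273/21896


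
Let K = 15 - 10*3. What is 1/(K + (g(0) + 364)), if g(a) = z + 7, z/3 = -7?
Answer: 1/335 ≈ 0.0029851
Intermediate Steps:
z = -21 (z = 3*(-7) = -21)
g(a) = -14 (g(a) = -21 + 7 = -14)
K = -15 (K = 15 - 30 = -15)
1/(K + (g(0) + 364)) = 1/(-15 + (-14 + 364)) = 1/(-15 + 350) = 1/335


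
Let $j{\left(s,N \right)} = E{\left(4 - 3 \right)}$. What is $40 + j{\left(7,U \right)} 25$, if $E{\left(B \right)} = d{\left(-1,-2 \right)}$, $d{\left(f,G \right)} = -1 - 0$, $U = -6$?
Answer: $15$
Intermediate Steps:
$d{\left(f,G \right)} = -1$ ($d{\left(f,G \right)} = -1 + 0 = -1$)
$E{\left(B \right)} = -1$
$j{\left(s,N \right)} = -1$
$40 + j{\left(7,U \right)} 25 = 40 - 25 = 15$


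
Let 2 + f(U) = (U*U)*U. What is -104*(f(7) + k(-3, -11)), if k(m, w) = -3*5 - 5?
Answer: -33384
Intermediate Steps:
f(U) = -2 + U**3 (f(U) = -2 + (U*U)*U = -2 + U**2*U = -2 + U**3)
k(m, w) = -20 (k(m, w) = -15 - 5 = -20)
-104*(f(7) + k(-3, -11)) = -104*((-2 + 7**3) - 20) = -104*((-2 + 343) - 20) = -104*(341 - 20) = -104*321 = -33384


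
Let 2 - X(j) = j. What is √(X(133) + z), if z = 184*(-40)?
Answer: I*√7491 ≈ 86.551*I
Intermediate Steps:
X(j) = 2 - j
z = -7360
√(X(133) + z) = √((2 - 1*133) - 7360) = √((2 - 133) - 7360) = √(-131 - 7360) = √(-7491) = I*√7491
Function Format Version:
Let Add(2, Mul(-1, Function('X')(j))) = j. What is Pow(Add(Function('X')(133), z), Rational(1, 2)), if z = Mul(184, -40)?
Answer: Mul(I, Pow(7491, Rational(1, 2))) ≈ Mul(86.551, I)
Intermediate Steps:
Function('X')(j) = Add(2, Mul(-1, j))
z = -7360
Pow(Add(Function('X')(133), z), Rational(1, 2)) = Pow(Add(Add(2, Mul(-1, 133)), -7360), Rational(1, 2)) = Pow(Add(Add(2, -133), -7360), Rational(1, 2)) = Pow(Add(-131, -7360), Rational(1, 2)) = Pow(-7491, Rational(1, 2)) = Mul(I, Pow(7491, Rational(1, 2)))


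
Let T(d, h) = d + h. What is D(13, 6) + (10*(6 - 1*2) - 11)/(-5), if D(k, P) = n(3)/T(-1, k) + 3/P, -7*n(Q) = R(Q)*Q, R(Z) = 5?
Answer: -767/140 ≈ -5.4786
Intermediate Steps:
n(Q) = -5*Q/7
D(k, P) = 3/P - 15/(7*(-1 + k)) (D(k, P) = (-5/7*3)/(-1 + k) + 3/P = -15/(7*(-1 + k)) + 3/P = 3/P - 15/(7*(-1 + k)))
D(13, 6) + (10*(6 - 1*2) - 11)/(-5) = (3/7)*(-7 - 5*6 + 7*13)/(6*(-1 + 13)) + (10*(6 - 1*2) - 11)/(-5) = (3/7)*(⅙)*(-7 - 30 + 91)/12 + (10*(6 - 2) - 11)*(-⅕) = (3/7)*(⅙)*(1/12)*54 + (10*4 - 11)*(-⅕) = 9/28 + (40 - 11)*(-⅕) = 9/28 + 29*(-⅕) = 9/28 - 29/5 = -767/140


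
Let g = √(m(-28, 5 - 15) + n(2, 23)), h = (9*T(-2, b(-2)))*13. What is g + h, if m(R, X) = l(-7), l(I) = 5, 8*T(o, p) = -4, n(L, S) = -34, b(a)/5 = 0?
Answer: -117/2 + I*√29 ≈ -58.5 + 5.3852*I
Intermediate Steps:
b(a) = 0 (b(a) = 5*0 = 0)
T(o, p) = -½ (T(o, p) = (⅛)*(-4) = -½)
h = -117/2 (h = (9*(-½))*13 = -9/2*13 = -117/2 ≈ -58.500)
m(R, X) = 5
g = I*√29 (g = √(5 - 34) = √(-29) = I*√29 ≈ 5.3852*I)
g + h = I*√29 - 117/2 = -117/2 + I*√29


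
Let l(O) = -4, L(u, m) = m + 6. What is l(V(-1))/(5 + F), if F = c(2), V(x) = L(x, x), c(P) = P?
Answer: -4/7 ≈ -0.57143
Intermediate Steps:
L(u, m) = 6 + m
V(x) = 6 + x
F = 2
l(V(-1))/(5 + F) = -4/(5 + 2) = -4/7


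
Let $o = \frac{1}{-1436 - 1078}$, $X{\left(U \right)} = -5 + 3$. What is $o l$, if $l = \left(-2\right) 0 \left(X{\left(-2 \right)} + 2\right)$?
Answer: $0$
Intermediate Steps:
$X{\left(U \right)} = -2$
$o = - \frac{1}{2514}$ ($o = \frac{1}{-2514} = - \frac{1}{2514} \approx -0.00039777$)
$l = 0$ ($l = \left(-2\right) 0 \left(-2 + 2\right) = 0 \cdot 0 = 0$)
$o l = \left(- \frac{1}{2514}\right) 0 = 0$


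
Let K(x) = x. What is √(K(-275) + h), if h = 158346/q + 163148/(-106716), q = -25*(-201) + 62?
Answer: I*√4520008965283774530/135716073 ≈ 15.665*I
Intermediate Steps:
q = 5087 (q = 5025 + 62 = 5087)
h = 4017029465/135716073 (h = 158346/5087 + 163148/(-106716) = 158346*(1/5087) + 163148*(-1/106716) = 158346/5087 - 40787/26679 = 4017029465/135716073 ≈ 29.599)
√(K(-275) + h) = √(-275 + 4017029465/135716073) = √(-33304890610/135716073) = I*√4520008965283774530/135716073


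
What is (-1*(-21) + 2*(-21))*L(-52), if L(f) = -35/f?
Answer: -735/52 ≈ -14.135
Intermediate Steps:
(-1*(-21) + 2*(-21))*L(-52) = (-1*(-21) + 2*(-21))*(-35/(-52)) = (21 - 42)*(-35*(-1/52)) = -21*35/52 = -735/52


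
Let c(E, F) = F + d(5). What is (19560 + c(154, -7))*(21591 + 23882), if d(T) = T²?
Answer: 890270394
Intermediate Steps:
c(E, F) = 25 + F (c(E, F) = F + 5² = F + 25 = 25 + F)
(19560 + c(154, -7))*(21591 + 23882) = (19560 + (25 - 7))*(21591 + 23882) = (19560 + 18)*45473 = 19578*45473 = 890270394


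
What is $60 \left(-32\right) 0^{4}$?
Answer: $0$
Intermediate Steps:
$60 \left(-32\right) 0^{4} = \left(-1920\right) 0 = 0$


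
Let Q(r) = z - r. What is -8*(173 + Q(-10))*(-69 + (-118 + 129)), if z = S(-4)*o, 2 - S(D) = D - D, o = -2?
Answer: 83056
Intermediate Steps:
S(D) = 2 (S(D) = 2 - (D - D) = 2 - 1*0 = 2 + 0 = 2)
z = -4 (z = 2*(-2) = -4)
Q(r) = -4 - r
-8*(173 + Q(-10))*(-69 + (-118 + 129)) = -8*(173 + (-4 - 1*(-10)))*(-69 + (-118 + 129)) = -8*(173 + (-4 + 10))*(-69 + 11) = -8*(173 + 6)*(-58) = -1432*(-58) = -8*(-10382) = 83056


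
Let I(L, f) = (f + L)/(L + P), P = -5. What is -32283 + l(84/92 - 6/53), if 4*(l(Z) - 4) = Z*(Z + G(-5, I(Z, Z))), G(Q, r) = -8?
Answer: -191869898051/5943844 ≈ -32280.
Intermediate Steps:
I(L, f) = (L + f)/(-5 + L) (I(L, f) = (f + L)/(L - 5) = (L + f)/(-5 + L))
l(Z) = 4 + Z*(-8 + Z)/4 (l(Z) = 4 + (Z*(Z - 8))/4 = 4 + (Z*(-8 + Z))/4 = 4 + Z*(-8 + Z)/4)
-32283 + l(84/92 - 6/53) = -32283 + (4 - 2*(84/92 - 6/53) + (84/92 - 6/53)²/4) = -32283 + (4 - 2*(84*(1/92) - 6*1/53) + (84*(1/92) - 6*1/53)²/4) = -32283 + (4 - 2*(21/23 - 6/53) + (21/23 - 6/53)²/4) = -32283 + (4 - 2*975/1219 + (975/1219)²/4) = -32283 + (4 - 1950/1219 + (¼)*(950625/1485961)) = -32283 + (4 - 1950/1219 + 950625/5943844) = -32283 + 15217801/5943844 = -191869898051/5943844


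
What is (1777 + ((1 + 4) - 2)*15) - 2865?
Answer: -1043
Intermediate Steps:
(1777 + ((1 + 4) - 2)*15) - 2865 = (1777 + (5 - 2)*15) - 2865 = (1777 + 3*15) - 2865 = (1777 + 45) - 2865 = 1822 - 2865 = -1043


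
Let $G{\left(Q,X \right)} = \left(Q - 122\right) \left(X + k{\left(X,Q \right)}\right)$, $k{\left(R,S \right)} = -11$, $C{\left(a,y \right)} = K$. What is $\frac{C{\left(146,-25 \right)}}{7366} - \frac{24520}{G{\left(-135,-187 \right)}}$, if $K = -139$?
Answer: $- \frac{93843737}{187413138} \approx -0.50073$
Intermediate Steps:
$C{\left(a,y \right)} = -139$
$G{\left(Q,X \right)} = \left(-122 + Q\right) \left(-11 + X\right)$ ($G{\left(Q,X \right)} = \left(Q - 122\right) \left(X - 11\right) = \left(-122 + Q\right) \left(-11 + X\right)$)
$\frac{C{\left(146,-25 \right)}}{7366} - \frac{24520}{G{\left(-135,-187 \right)}} = - \frac{139}{7366} - \frac{24520}{1342 - -22814 - -1485 - -25245} = \left(-139\right) \frac{1}{7366} - \frac{24520}{1342 + 22814 + 1485 + 25245} = - \frac{139}{7366} - \frac{24520}{50886} = - \frac{139}{7366} - \frac{12260}{25443} = - \frac{93843737}{187413138}$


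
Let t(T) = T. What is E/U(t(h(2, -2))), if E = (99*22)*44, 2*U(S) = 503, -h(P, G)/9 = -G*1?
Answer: 191664/503 ≈ 381.04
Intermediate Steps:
h(P, G) = 9*G (h(P, G) = -9*(-G) = -(-9)*G = 9*G)
U(S) = 503/2 (U(S) = (½)*503 = 503/2)
E = 95832 (E = 2178*44 = 95832)
E/U(t(h(2, -2))) = 95832/(503/2) = 95832*(2/503) = 191664/503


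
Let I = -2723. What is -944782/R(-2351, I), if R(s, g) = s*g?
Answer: -944782/6401773 ≈ -0.14758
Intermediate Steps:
R(s, g) = g*s
-944782/R(-2351, I) = -944782/((-2723*(-2351))) = -944782/6401773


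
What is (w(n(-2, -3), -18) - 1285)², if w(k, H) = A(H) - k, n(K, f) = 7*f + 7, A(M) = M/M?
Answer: 1612900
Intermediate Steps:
A(M) = 1
n(K, f) = 7 + 7*f
w(k, H) = 1 - k
(w(n(-2, -3), -18) - 1285)² = ((1 - (7 + 7*(-3))) - 1285)² = ((1 - (7 - 21)) - 1285)² = ((1 - 1*(-14)) - 1285)² = ((1 + 14) - 1285)² = (15 - 1285)² = (-1270)² = 1612900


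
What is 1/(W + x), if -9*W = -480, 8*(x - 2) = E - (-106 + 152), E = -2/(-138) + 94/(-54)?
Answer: 2484/122629 ≈ 0.020256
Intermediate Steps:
E = -1072/621 (E = -2*(-1/138) + 94*(-1/54) = 1/69 - 47/27 = -1072/621 ≈ -1.7262)
x = -9851/2484 (x = 2 + (-1072/621 - (-106 + 152))/8 = 2 + (-1072/621 - 1*46)/8 = 2 + (-1072/621 - 46)/8 = 2 + (⅛)*(-29638/621) = 2 - 14819/2484 = -9851/2484 ≈ -3.9658)
W = 160/3 (W = -⅑*(-480) = 160/3 ≈ 53.333)
1/(W + x) = 1/(160/3 - 9851/2484) = 1/(122629/2484) = 2484/122629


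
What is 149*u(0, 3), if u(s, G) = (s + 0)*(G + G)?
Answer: 0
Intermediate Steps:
u(s, G) = 2*G*s (u(s, G) = s*(2*G) = 2*G*s)
149*u(0, 3) = 149*(2*3*0) = 149*0 = 0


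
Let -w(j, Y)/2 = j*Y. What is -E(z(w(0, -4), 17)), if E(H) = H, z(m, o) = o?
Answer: -17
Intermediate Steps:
w(j, Y) = -2*Y*j (w(j, Y) = -2*j*Y = -2*Y*j)
-E(z(w(0, -4), 17)) = -1*17 = -17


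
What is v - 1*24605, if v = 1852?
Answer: -22753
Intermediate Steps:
v - 1*24605 = 1852 - 1*24605 = 1852 - 24605 = -22753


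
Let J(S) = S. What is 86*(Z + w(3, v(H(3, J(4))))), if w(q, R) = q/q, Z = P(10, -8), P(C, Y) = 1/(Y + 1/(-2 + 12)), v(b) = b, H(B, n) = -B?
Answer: 5934/79 ≈ 75.114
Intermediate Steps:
P(C, Y) = 1/(1/10 + Y) (P(C, Y) = 1/(Y + 1/10) = 1/(1/10 + Y))
Z = -10/79 (Z = 10/(1 + 10*(-8)) = 10/(1 - 80) = 10/(-79) = 10*(-1/79) = -10/79 ≈ -0.12658)
w(q, R) = 1
86*(Z + w(3, v(H(3, J(4))))) = 86*(-10/79 + 1) = 86*(69/79) = 5934/79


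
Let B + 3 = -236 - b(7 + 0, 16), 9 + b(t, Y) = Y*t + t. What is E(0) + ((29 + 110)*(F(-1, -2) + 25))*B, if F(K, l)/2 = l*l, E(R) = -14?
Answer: -1600877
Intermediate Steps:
b(t, Y) = -9 + t + Y*t (b(t, Y) = -9 + (Y*t + t) = -9 + (t + Y*t) = -9 + t + Y*t)
F(K, l) = 2*l² (F(K, l) = 2*(l*l) = 2*l²)
B = -349 (B = -3 + (-236 - (-9 + (7 + 0) + 16*(7 + 0))) = -3 + (-236 - (-9 + 7 + 16*7)) = -3 + (-236 - (-9 + 7 + 112)) = -3 + (-236 - 1*110) = -3 + (-236 - 110) = -3 - 346 = -349)
E(0) + ((29 + 110)*(F(-1, -2) + 25))*B = -14 + ((29 + 110)*(2*(-2)² + 25))*(-349) = -14 + (139*(2*4 + 25))*(-349) = -14 + (139*(8 + 25))*(-349) = -14 + (139*33)*(-349) = -14 + 4587*(-349) = -14 - 1600863 = -1600877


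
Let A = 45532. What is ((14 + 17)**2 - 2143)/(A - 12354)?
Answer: -591/16589 ≈ -0.035626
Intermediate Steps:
((14 + 17)**2 - 2143)/(A - 12354) = ((14 + 17)**2 - 2143)/(45532 - 12354) = (31**2 - 2143)/33178 = (961 - 2143)*(1/33178) = -1182*1/33178 = -591/16589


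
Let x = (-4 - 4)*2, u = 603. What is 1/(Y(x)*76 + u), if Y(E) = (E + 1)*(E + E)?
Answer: 1/37083 ≈ 2.6967e-5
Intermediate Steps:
x = -16 (x = -8*2 = -16)
Y(E) = 2*E*(1 + E) (Y(E) = (1 + E)*(2*E) = 2*E*(1 + E))
1/(Y(x)*76 + u) = 1/((2*(-16)*(1 - 16))*76 + 603) = 1/((2*(-16)*(-15))*76 + 603) = 1/(480*76 + 603) = 1/(36480 + 603) = 1/37083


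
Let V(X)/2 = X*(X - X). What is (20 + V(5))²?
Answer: 400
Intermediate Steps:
V(X) = 0 (V(X) = 2*(X*(X - X)) = 2*(X*0) = 2*0 = 0)
(20 + V(5))² = (20 + 0)² = 20² = 400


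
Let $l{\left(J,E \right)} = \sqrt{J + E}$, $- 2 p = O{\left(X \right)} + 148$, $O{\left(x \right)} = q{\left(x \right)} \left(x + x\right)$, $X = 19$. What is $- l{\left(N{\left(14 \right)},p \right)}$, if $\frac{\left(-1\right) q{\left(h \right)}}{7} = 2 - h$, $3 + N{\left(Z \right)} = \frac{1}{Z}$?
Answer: $- \frac{i \sqrt{458234}}{14} \approx - 48.352 i$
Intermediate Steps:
$N{\left(Z \right)} = -3 + \frac{1}{Z}$
$q{\left(h \right)} = -14 + 7 h$ ($q{\left(h \right)} = - 7 \left(2 - h\right) = -14 + 7 h$)
$O{\left(x \right)} = 2 x \left(-14 + 7 x\right)$ ($O{\left(x \right)} = \left(-14 + 7 x\right) \left(x + x\right) = \left(-14 + 7 x\right) 2 x = 2 x \left(-14 + 7 x\right)$)
$p = -2335$ ($p = - \frac{14 \cdot 19 \left(-2 + 19\right) + 148}{2} = - \frac{14 \cdot 19 \cdot 17 + 148}{2} = - \frac{4522 + 148}{2} = \left(- \frac{1}{2}\right) 4670 = -2335$)
$l{\left(J,E \right)} = \sqrt{E + J}$
$- l{\left(N{\left(14 \right)},p \right)} = - \sqrt{-2335 - \left(3 - \frac{1}{14}\right)} = - \sqrt{-2335 + \left(-3 + \frac{1}{14}\right)} = - \sqrt{-2335 - \frac{41}{14}} = - \sqrt{- \frac{32731}{14}} = - \frac{i \sqrt{458234}}{14}$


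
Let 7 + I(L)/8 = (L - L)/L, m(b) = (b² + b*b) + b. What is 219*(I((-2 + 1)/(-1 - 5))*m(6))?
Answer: -956592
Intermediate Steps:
m(b) = b + 2*b² (m(b) = (b² + b²) + b = 2*b² + b = b + 2*b²)
I(L) = -56 (I(L) = -56 + 8*((L - L)/L) = -56 + 8*(0/L) = -56 + 8*0 = -56 + 0 = -56)
219*(I((-2 + 1)/(-1 - 5))*m(6)) = 219*(-336*(1 + 2*6)) = 219*(-336*(1 + 12)) = 219*(-336*13) = 219*(-56*78) = 219*(-4368) = -956592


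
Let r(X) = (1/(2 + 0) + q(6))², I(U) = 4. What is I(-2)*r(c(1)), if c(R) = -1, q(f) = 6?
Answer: 169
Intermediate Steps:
r(X) = 169/4 (r(X) = (1/(2 + 0) + 6)² = (1/2 + 6)² = (½ + 6)² = (13/2)² = 169/4)
I(-2)*r(c(1)) = 4*(169/4) = 169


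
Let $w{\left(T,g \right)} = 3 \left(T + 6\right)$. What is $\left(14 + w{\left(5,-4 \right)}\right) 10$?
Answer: $470$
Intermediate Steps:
$w{\left(T,g \right)} = 18 + 3 T$ ($w{\left(T,g \right)} = 3 \left(6 + T\right) = 18 + 3 T$)
$\left(14 + w{\left(5,-4 \right)}\right) 10 = \left(14 + \left(18 + 3 \cdot 5\right)\right) 10 = \left(14 + \left(18 + 15\right)\right) 10 = \left(14 + 33\right) 10 = 47 \cdot 10 = 470$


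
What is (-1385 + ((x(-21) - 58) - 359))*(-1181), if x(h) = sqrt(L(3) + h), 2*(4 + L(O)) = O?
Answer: 2128162 - 1181*I*sqrt(94)/2 ≈ 2.1282e+6 - 5725.1*I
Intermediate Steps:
L(O) = -4 + O/2
x(h) = sqrt(-5/2 + h) (x(h) = sqrt((-4 + (1/2)*3) + h) = sqrt((-4 + 3/2) + h) = sqrt(-5/2 + h))
(-1385 + ((x(-21) - 58) - 359))*(-1181) = (-1385 + ((sqrt(-10 + 4*(-21))/2 - 58) - 359))*(-1181) = (-1385 + ((sqrt(-10 - 84)/2 - 58) - 359))*(-1181) = (-1385 + ((sqrt(-94)/2 - 58) - 359))*(-1181) = (-1385 + (((I*sqrt(94))/2 - 58) - 359))*(-1181) = (-1385 + ((I*sqrt(94)/2 - 58) - 359))*(-1181) = (-1385 + ((-58 + I*sqrt(94)/2) - 359))*(-1181) = (-1385 + (-417 + I*sqrt(94)/2))*(-1181) = (-1802 + I*sqrt(94)/2)*(-1181) = 2128162 - 1181*I*sqrt(94)/2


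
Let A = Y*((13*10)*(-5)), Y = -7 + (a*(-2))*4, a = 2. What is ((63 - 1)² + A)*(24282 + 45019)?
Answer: 1302442994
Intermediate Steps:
Y = -23 (Y = -7 + (2*(-2))*4 = -7 - 4*4 = -7 - 16 = -23)
A = 14950 (A = -23*13*10*(-5) = -2990*(-5) = -23*(-650) = 14950)
((63 - 1)² + A)*(24282 + 45019) = ((63 - 1)² + 14950)*(24282 + 45019) = (62² + 14950)*69301 = (3844 + 14950)*69301 = 18794*69301 = 1302442994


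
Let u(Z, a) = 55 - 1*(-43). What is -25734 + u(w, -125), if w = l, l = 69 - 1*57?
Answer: -25636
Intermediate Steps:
l = 12 (l = 69 - 57 = 12)
w = 12
u(Z, a) = 98 (u(Z, a) = 55 + 43 = 98)
-25734 + u(w, -125) = -25734 + 98 = -25636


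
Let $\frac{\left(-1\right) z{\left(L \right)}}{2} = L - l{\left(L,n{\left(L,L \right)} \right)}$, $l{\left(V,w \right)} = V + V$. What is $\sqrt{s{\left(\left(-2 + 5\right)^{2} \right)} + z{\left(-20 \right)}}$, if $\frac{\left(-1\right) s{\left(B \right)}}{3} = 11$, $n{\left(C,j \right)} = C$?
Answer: $i \sqrt{73} \approx 8.544 i$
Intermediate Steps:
$l{\left(V,w \right)} = 2 V$
$z{\left(L \right)} = 2 L$ ($z{\left(L \right)} = - 2 \left(L - 2 L\right) = - 2 \left(- L\right) = 2 L$)
$s{\left(B \right)} = -33$ ($s{\left(B \right)} = \left(-3\right) 11 = -33$)
$\sqrt{s{\left(\left(-2 + 5\right)^{2} \right)} + z{\left(-20 \right)}} = \sqrt{-33 + 2 \left(-20\right)} = \sqrt{-33 - 40} = \sqrt{-73} = i \sqrt{73}$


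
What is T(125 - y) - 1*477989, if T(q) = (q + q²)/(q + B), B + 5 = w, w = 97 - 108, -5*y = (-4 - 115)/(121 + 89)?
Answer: -1170695415311/2449950 ≈ -4.7784e+5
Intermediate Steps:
y = 17/150 (y = -(-4 - 115)/(5*(121 + 89)) = -(-119)/(5*210) = -⅕*(-17/30) = 17/150 ≈ 0.11333)
w = -11
B = -16 (B = -5 - 11 = -16)
T(q) = (q + q²)/(-16 + q) (T(q) = (q + q²)/(q - 16) = (q + q²)/(-16 + q))
T(125 - y) - 1*477989 = (125 - 1*17/150)*(1 + (125 - 1*17/150))/(-16 + (125 - 1*17/150)) - 1*477989 = (125 - 17/150)*(1 + (125 - 17/150))/(-16 + (125 - 17/150)) - 477989 = 18733*(1 + 18733/150)/(150*(-16 + 18733/150)) - 477989 = (18733/150)*(18883/150)/(16333/150) - 477989 = (18733/150)*(150/16333)*(18883/150) - 477989 = 353735239/2449950 - 477989 = -1170695415311/2449950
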